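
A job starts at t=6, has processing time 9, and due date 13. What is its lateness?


Completion = 6 + 9 = 15
Lateness = C - d = 15 - 13
= 2


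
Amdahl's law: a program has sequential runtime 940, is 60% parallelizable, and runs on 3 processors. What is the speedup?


Amdahl's law: T_p = T × ((1-p) + p/N)
= 940 × ((1-0.6) + 0.6/3)
= 940 × (0.40 + 0.2000)
= 940 × 0.6000
= 564.00
Speedup = 940/564.00
= 1.67×


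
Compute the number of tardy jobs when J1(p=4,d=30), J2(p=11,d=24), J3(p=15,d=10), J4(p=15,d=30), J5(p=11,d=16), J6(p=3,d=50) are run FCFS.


Completion vs due date:
  J1: C=4, d=30 → on time
  J2: C=15, d=24 → on time
  J3: C=30, d=10 → TARDY
  J4: C=45, d=30 → TARDY
  J5: C=56, d=16 → TARDY
  J6: C=59, d=50 → TARDY
Tardy jobs: J3, J4, J5, J6
Count = 4


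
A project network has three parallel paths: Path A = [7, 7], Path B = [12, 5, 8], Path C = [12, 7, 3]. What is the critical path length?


Path A: 7 + 7 = 14
Path B: 12 + 5 + 8 = 25
Path C: 12 + 7 + 3 = 22
Critical path = longest = max(14, 25, 22)
= 25 (Path B)


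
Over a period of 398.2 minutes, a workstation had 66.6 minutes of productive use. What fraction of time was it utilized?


Utilization = busy / total × 100
= 66.6 / 398.2 × 100
= 16.7%


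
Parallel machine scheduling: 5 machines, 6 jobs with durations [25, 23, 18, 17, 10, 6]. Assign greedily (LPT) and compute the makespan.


Jobs (LPT sorted): [25, 23, 18, 17, 10, 6]
Machines: 5
  J=25 → Machine 1 (load: 0+25=25)
  J=23 → Machine 2 (load: 0+23=23)
  J=18 → Machine 3 (load: 0+18=18)
  J=17 → Machine 4 (load: 0+17=17)
  J=10 → Machine 5 (load: 0+10=10)
  J=6 → Machine 5 (load: 10+6=16)
Machine loads: [25, 23, 18, 17, 16]
Makespan = max = 25 time units


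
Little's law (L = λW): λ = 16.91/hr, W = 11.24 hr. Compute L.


Little's law: L = λ × W
= 16.91 × 11.24
= 190.07


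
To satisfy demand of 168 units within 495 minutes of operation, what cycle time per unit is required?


Cycle time = available time / demand
= 495 / 168
= 2.95 min/unit


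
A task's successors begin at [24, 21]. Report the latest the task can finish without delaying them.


LF = min of all successor start times
Successors start at: [24, 21]
LF = min(24, 21)
= 21


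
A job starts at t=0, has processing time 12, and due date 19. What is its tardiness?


Completion = start + processing = 0 + 12 = 12
Tardiness = max(0, C - d) = max(0, 12 - 19)
= max(0, -7)
= 0


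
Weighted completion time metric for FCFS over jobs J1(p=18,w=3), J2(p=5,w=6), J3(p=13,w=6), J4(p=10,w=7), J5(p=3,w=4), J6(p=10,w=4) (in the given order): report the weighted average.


Completion times:
  J1: C=18, w×C=3×18=54
  J2: C=23, w×C=6×23=138
  J3: C=36, w×C=6×36=216
  J4: C=46, w×C=7×46=322
  J5: C=49, w×C=4×49=196
  J6: C=59, w×C=4×59=236
Sum w×C = 1162
Sum w = 30
Weighted avg = 1162/30
= 38.73


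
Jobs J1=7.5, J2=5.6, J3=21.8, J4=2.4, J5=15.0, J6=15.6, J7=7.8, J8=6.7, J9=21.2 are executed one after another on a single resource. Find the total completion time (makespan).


Sequential makespan: sum all processing times
= 7.5 + 5.6 + 21.8 + 2.4 + 15.0 + 15.6 + 7.8 + 6.7 + 21.2
= 103.6 time units


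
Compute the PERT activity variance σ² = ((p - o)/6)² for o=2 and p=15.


σ² = ((p - o) / 6)² = (p - o)² / 36
= (15 - 2)² / 36
= 13² / 36
= 169 / 36
= 4.6944


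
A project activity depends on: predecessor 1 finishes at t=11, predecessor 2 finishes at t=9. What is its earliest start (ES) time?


ES = max of all predecessor completion times
Predecessors: [11, 9]
ES = max(11, 9)
= 11


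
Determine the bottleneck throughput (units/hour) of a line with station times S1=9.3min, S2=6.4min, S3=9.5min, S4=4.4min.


Bottleneck = longest station time
Station times: [9.3, 6.4, 9.5, 4.4]
Max = 9.5 min
Rate = 60 / 9.5
= 6.32 units/hour (bottleneck: 9.5min)


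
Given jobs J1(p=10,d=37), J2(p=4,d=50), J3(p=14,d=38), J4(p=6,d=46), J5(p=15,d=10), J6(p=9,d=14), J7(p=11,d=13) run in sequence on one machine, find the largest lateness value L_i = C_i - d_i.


Lateness per job (L = C - d):
  J1: C=10, d=37, L=-27
  J2: C=14, d=50, L=-36
  J3: C=28, d=38, L=-10
  J4: C=34, d=46, L=-12
  J5: C=49, d=10, L=39
  J6: C=58, d=14, L=44
  J7: C=69, d=13, L=56
Lmax = max(-27, -36, -10, -12, 39, 44, 56)
= 56


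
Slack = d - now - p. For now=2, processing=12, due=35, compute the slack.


Slack = due - current_time - processing
= 35 - 2 - 12
= 21


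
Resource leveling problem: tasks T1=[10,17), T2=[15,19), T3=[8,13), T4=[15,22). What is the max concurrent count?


Check each time point for overlaps:
  t=15: 3 tasks active (T1, T2, T4)
Max concurrent = 3


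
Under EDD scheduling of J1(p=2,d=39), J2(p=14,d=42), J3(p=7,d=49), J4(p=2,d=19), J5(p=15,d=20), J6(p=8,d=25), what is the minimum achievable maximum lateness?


EDD order: J4 → J5 → J6 → J1 → J2 → J3
Completion and lateness:
  J4: C=2, d=19, L=2-19=-17
  J5: C=17, d=20, L=17-20=-3
  J6: C=25, d=25, L=25-25=0
  J1: C=27, d=39, L=27-39=-12
  J2: C=41, d=42, L=41-42=-1
  J3: C=48, d=49, L=48-49=-1
Lmax = max(-17, -3, 0, -12, -1, -1)
= 0


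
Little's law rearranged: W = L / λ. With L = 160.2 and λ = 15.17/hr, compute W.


Little's law: L = λW → W = L / λ
= 160.2 / 15.17
= 10.56 hours


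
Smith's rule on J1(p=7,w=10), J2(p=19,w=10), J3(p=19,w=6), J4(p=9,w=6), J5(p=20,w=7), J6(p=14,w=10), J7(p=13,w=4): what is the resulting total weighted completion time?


WSPT order (by p/w): J1 → J6 → J4 → J2 → J5 → J3 → J7
  J1: C=7, w·C=10×7=70
  J6: C=21, w·C=10×21=210
  J4: C=30, w·C=6×30=180
  J2: C=49, w·C=10×49=490
  J5: C=69, w·C=7×69=483
  J3: C=88, w·C=6×88=528
  J7: C=101, w·C=4×101=404
Σ w·C = 2365
= 2365


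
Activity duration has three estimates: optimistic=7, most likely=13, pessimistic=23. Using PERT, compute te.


te = (o + 4m + p) / 6
= (7 + 4×13 + 23) / 6
= (7 + 52 + 23) / 6
= 82 / 6
= 13.67


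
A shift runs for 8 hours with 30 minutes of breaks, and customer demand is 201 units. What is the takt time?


Available = 8×60 - 30 = 450 min
Takt time = 450 / 201
= 2.24 min/unit


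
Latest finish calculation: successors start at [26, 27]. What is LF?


LF = min of all successor start times
Successors start at: [26, 27]
LF = min(26, 27)
= 26


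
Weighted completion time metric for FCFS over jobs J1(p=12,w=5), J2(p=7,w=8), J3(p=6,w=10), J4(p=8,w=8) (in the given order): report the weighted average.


Completion times:
  J1: C=12, w×C=5×12=60
  J2: C=19, w×C=8×19=152
  J3: C=25, w×C=10×25=250
  J4: C=33, w×C=8×33=264
Sum w×C = 726
Sum w = 31
Weighted avg = 726/31
= 23.42


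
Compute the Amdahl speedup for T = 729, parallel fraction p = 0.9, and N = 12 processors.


Amdahl's law: T_p = T × ((1-p) + p/N)
= 729 × ((1-0.9) + 0.9/12)
= 729 × (0.10 + 0.0750)
= 729 × 0.1750
= 127.57
Speedup = 729/127.57
= 5.71×


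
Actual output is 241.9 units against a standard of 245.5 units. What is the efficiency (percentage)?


Efficiency = (actual / standard) × 100
= (241.9 / 245.5) × 100
= 98.5%


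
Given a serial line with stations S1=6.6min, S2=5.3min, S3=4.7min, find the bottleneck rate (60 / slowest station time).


Bottleneck = longest station time
Station times: [6.6, 5.3, 4.7]
Max = 6.6 min
Rate = 60 / 6.6
= 9.09 units/hour (bottleneck: 6.6min)


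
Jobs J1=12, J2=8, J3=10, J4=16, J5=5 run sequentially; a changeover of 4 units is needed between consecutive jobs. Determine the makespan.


Makespan = Σ processing + (n-1) × setup
= (12 + 8 + 10 + 16 + 5) + (5-1)×4
= 51 + 16
= 67 time units


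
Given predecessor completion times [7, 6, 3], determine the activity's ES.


ES = max of all predecessor completion times
Predecessors: [7, 6, 3]
ES = max(7, 6, 3)
= 7


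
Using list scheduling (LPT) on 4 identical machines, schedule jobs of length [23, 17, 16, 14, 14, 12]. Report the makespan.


Jobs (LPT sorted): [23, 17, 16, 14, 14, 12]
Machines: 4
  J=23 → Machine 1 (load: 0+23=23)
  J=17 → Machine 2 (load: 0+17=17)
  J=16 → Machine 3 (load: 0+16=16)
  J=14 → Machine 4 (load: 0+14=14)
  J=14 → Machine 4 (load: 14+14=28)
  J=12 → Machine 3 (load: 16+12=28)
Machine loads: [23, 17, 28, 28]
Makespan = max = 28 time units


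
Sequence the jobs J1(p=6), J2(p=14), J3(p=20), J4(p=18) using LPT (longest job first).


LPT: sort by longest processing time first
  J3: p=20
  J4: p=18
  J2: p=14
  J1: p=6
Order: J3 → J4 → J2 → J1


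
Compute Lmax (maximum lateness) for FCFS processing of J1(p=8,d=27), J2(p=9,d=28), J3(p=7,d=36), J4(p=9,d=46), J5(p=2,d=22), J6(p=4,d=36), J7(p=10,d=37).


Lateness per job (L = C - d):
  J1: C=8, d=27, L=-19
  J2: C=17, d=28, L=-11
  J3: C=24, d=36, L=-12
  J4: C=33, d=46, L=-13
  J5: C=35, d=22, L=13
  J6: C=39, d=36, L=3
  J7: C=49, d=37, L=12
Lmax = max(-19, -11, -12, -13, 13, 3, 12)
= 13


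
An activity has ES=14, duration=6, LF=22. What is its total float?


EF = ES + duration = 14 + 6 = 20
LS = LF - duration = 22 - 6 = 16
Total Float = LF - EF = 22 - 20
(or LS - ES = 16 - 14)
= 2


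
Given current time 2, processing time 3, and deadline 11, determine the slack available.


Slack = due - current_time - processing
= 11 - 2 - 3
= 6


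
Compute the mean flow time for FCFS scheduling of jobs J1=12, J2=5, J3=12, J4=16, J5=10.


Completion times:
  J1: completes at 12
  J2: completes at 17
  J3: completes at 29
  J4: completes at 45
  J5: completes at 55
Sum = 158
Average = 158/5
= 31.60


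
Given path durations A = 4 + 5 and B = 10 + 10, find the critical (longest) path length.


Path A: 4 + 5 = 9
Path B: 10 + 10 = 20
Critical path = longest = max(9, 20)
= 20 (Path B)


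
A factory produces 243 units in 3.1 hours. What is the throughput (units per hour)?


Throughput = units / time
= 243 / 3.1
= 78.4 units/hour


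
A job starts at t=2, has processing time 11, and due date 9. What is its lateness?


Completion = 2 + 11 = 13
Lateness = C - d = 13 - 9
= 4


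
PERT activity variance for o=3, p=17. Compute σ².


σ² = ((p - o) / 6)² = (p - o)² / 36
= (17 - 3)² / 36
= 14² / 36
= 196 / 36
= 5.4444


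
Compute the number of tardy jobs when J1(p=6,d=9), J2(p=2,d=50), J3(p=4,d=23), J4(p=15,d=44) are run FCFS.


Completion vs due date:
  J1: C=6, d=9 → on time
  J2: C=8, d=50 → on time
  J3: C=12, d=23 → on time
  J4: C=27, d=44 → on time
Tardy jobs: none
Count = 0


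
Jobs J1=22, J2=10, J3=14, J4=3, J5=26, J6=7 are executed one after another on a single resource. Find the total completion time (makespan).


Sequential makespan: sum all processing times
= 22 + 10 + 14 + 3 + 26 + 7
= 82 time units


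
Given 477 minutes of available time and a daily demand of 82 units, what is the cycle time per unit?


Cycle time = available time / demand
= 477 / 82
= 5.82 min/unit


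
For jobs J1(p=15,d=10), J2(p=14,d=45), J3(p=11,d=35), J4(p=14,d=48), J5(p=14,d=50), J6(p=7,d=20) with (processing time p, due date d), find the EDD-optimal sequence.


EDD: sort by earliest due date
  J1: d=10, p=15
  J6: d=20, p=7
  J3: d=35, p=11
  J2: d=45, p=14
  J4: d=48, p=14
  J5: d=50, p=14
Order: J1 → J6 → J3 → J2 → J4 → J5


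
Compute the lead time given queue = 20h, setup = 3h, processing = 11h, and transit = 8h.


Lead time = queue + setup + processing + transit
= 20 + 3 + 11 + 8
= 42 hours


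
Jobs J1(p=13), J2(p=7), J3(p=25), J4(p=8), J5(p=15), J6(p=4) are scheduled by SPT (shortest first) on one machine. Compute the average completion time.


SPT order: J6 → J2 → J4 → J1 → J5 → J3
Completion times:
  J6: C=4
  J2: C=11
  J4: C=19
  J1: C=32
  J5: C=47
  J3: C=72
Sum = 185, n = 6
Mean flow = 185/6
= 30.83


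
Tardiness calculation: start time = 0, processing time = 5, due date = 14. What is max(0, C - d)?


Completion = start + processing = 0 + 5 = 5
Tardiness = max(0, C - d) = max(0, 5 - 14)
= max(0, -9)
= 0


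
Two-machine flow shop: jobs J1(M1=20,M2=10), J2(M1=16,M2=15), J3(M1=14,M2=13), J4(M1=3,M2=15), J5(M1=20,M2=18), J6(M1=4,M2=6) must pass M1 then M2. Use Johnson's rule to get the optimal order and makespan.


Johnson's rule:
Group 1 (M1≤M2, sort by M1): ['J4', 'J6']
Group 2 (M1>M2, sort desc M2): ['J5', 'J2', 'J3', 'J1']
Sequence: J4 → J6 → J5 → J2 → J3 → J1
Makespan calculation:
  J4: M1 done=3, M2 done=18
  J6: M1 done=7, M2 done=24
  J5: M1 done=27, M2 done=45
  J2: M1 done=43, M2 done=60
  J3: M1 done=57, M2 done=73
  J1: M1 done=77, M2 done=87
= Sequence: J4 → J6 → J5 → J2 → J3 → J1, Makespan: 87


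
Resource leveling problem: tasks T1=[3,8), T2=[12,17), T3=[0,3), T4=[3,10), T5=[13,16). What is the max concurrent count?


Check each time point for overlaps:
  t=3: 2 tasks active (T1, T4)
Max concurrent = 2


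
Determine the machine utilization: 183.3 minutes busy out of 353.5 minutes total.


Utilization = busy / total × 100
= 183.3 / 353.5 × 100
= 51.9%


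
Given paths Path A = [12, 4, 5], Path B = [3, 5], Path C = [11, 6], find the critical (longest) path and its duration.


Path A: 12 + 4 + 5 = 21
Path B: 3 + 5 = 8
Path C: 11 + 6 = 17
Critical path = longest = max(21, 8, 17)
= 21 (Path A)


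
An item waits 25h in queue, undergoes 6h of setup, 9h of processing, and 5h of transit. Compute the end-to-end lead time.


Lead time = queue + setup + processing + transit
= 25 + 6 + 9 + 5
= 45 hours


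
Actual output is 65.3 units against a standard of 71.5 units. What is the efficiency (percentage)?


Efficiency = (actual / standard) × 100
= (65.3 / 71.5) × 100
= 91.3%


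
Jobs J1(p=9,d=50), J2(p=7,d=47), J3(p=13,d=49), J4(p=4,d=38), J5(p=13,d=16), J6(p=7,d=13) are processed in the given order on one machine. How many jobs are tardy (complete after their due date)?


Completion vs due date:
  J1: C=9, d=50 → on time
  J2: C=16, d=47 → on time
  J3: C=29, d=49 → on time
  J4: C=33, d=38 → on time
  J5: C=46, d=16 → TARDY
  J6: C=53, d=13 → TARDY
Tardy jobs: J5, J6
Count = 2


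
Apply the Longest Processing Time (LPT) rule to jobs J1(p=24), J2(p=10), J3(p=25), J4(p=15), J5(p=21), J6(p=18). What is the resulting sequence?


LPT: sort by longest processing time first
  J3: p=25
  J1: p=24
  J5: p=21
  J6: p=18
  J4: p=15
  J2: p=10
Order: J3 → J1 → J5 → J6 → J4 → J2


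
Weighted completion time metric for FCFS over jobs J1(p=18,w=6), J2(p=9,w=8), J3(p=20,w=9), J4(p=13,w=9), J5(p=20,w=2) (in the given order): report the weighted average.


Completion times:
  J1: C=18, w×C=6×18=108
  J2: C=27, w×C=8×27=216
  J3: C=47, w×C=9×47=423
  J4: C=60, w×C=9×60=540
  J5: C=80, w×C=2×80=160
Sum w×C = 1447
Sum w = 34
Weighted avg = 1447/34
= 42.56


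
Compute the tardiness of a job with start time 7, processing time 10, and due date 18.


Completion = start + processing = 7 + 10 = 17
Tardiness = max(0, C - d) = max(0, 17 - 18)
= max(0, -1)
= 0


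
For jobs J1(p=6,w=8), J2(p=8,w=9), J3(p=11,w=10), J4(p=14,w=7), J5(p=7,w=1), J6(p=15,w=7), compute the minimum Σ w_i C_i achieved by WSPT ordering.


WSPT order (by p/w): J1 → J2 → J3 → J4 → J6 → J5
  J1: C=6, w·C=8×6=48
  J2: C=14, w·C=9×14=126
  J3: C=25, w·C=10×25=250
  J4: C=39, w·C=7×39=273
  J6: C=54, w·C=7×54=378
  J5: C=61, w·C=1×61=61
Σ w·C = 1136
= 1136


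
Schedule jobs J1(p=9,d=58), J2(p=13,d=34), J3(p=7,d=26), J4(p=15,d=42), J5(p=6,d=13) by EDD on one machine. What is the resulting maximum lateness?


EDD order: J5 → J3 → J2 → J4 → J1
Completion and lateness:
  J5: C=6, d=13, L=6-13=-7
  J3: C=13, d=26, L=13-26=-13
  J2: C=26, d=34, L=26-34=-8
  J4: C=41, d=42, L=41-42=-1
  J1: C=50, d=58, L=50-58=-8
Lmax = max(-7, -13, -8, -1, -8)
= -1


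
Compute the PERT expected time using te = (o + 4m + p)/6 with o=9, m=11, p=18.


te = (o + 4m + p) / 6
= (9 + 4×11 + 18) / 6
= (9 + 44 + 18) / 6
= 71 / 6
= 11.83


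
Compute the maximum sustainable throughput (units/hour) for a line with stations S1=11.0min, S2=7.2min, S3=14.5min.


Bottleneck = longest station time
Station times: [11.0, 7.2, 14.5]
Max = 14.5 min
Rate = 60 / 14.5
= 4.14 units/hour (bottleneck: 14.5min)


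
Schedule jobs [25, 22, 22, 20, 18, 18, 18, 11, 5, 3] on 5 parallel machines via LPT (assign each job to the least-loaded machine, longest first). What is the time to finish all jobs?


Jobs (LPT sorted): [25, 22, 22, 20, 18, 18, 18, 11, 5, 3]
Machines: 5
  J=25 → Machine 1 (load: 0+25=25)
  J=22 → Machine 2 (load: 0+22=22)
  J=22 → Machine 3 (load: 0+22=22)
  J=20 → Machine 4 (load: 0+20=20)
  J=18 → Machine 5 (load: 0+18=18)
  J=18 → Machine 5 (load: 18+18=36)
  J=18 → Machine 4 (load: 20+18=38)
  J=11 → Machine 2 (load: 22+11=33)
  J=5 → Machine 3 (load: 22+5=27)
  J=3 → Machine 1 (load: 25+3=28)
Machine loads: [28, 33, 27, 38, 36]
Makespan = max = 38 time units


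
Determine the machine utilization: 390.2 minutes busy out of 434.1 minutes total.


Utilization = busy / total × 100
= 390.2 / 434.1 × 100
= 89.9%


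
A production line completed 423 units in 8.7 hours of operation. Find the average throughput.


Throughput = units / time
= 423 / 8.7
= 48.6 units/hour


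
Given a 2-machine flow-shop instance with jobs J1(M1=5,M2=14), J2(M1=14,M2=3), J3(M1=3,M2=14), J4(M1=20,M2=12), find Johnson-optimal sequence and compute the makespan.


Johnson's rule:
Group 1 (M1≤M2, sort by M1): ['J3', 'J1']
Group 2 (M1>M2, sort desc M2): ['J4', 'J2']
Sequence: J3 → J1 → J4 → J2
Makespan calculation:
  J3: M1 done=3, M2 done=17
  J1: M1 done=8, M2 done=31
  J4: M1 done=28, M2 done=43
  J2: M1 done=42, M2 done=46
= Sequence: J3 → J1 → J4 → J2, Makespan: 46


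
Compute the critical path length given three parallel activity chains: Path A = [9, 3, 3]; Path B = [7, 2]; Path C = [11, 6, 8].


Path A: 9 + 3 + 3 = 15
Path B: 7 + 2 = 9
Path C: 11 + 6 + 8 = 25
Critical path = longest = max(15, 9, 25)
= 25 (Path C)


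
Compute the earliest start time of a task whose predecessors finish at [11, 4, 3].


ES = max of all predecessor completion times
Predecessors: [11, 4, 3]
ES = max(11, 4, 3)
= 11


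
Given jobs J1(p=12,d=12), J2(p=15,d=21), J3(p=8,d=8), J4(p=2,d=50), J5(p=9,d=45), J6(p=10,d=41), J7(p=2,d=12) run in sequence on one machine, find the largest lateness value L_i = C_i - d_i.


Lateness per job (L = C - d):
  J1: C=12, d=12, L=0
  J2: C=27, d=21, L=6
  J3: C=35, d=8, L=27
  J4: C=37, d=50, L=-13
  J5: C=46, d=45, L=1
  J6: C=56, d=41, L=15
  J7: C=58, d=12, L=46
Lmax = max(0, 6, 27, -13, 1, 15, 46)
= 46


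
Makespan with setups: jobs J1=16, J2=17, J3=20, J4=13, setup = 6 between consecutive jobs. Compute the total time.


Makespan = Σ processing + (n-1) × setup
= (16 + 17 + 20 + 13) + (4-1)×6
= 66 + 18
= 84 time units


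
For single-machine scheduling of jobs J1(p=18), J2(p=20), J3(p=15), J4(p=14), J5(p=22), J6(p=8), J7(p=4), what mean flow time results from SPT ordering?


SPT order: J7 → J6 → J4 → J3 → J1 → J2 → J5
Completion times:
  J7: C=4
  J6: C=12
  J4: C=26
  J3: C=41
  J1: C=59
  J2: C=79
  J5: C=101
Sum = 322, n = 7
Mean flow = 322/7
= 46.00


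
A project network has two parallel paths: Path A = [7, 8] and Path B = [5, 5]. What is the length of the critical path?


Path A: 7 + 8 = 15
Path B: 5 + 5 = 10
Critical path = longest = max(15, 10)
= 15 (Path A)


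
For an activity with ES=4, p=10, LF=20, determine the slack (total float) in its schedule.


EF = ES + duration = 4 + 10 = 14
LS = LF - duration = 20 - 10 = 10
Total Float = LF - EF = 20 - 14
(or LS - ES = 10 - 4)
= 6


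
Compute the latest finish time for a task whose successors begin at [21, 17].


LF = min of all successor start times
Successors start at: [21, 17]
LF = min(21, 17)
= 17


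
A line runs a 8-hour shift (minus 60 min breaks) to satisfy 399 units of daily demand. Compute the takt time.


Available = 8×60 - 60 = 420 min
Takt time = 420 / 399
= 1.05 min/unit


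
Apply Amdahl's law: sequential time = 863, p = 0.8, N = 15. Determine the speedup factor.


Amdahl's law: T_p = T × ((1-p) + p/N)
= 863 × ((1-0.8) + 0.8/15)
= 863 × (0.20 + 0.0533)
= 863 × 0.2533
= 218.63
Speedup = 863/218.63
= 3.95×


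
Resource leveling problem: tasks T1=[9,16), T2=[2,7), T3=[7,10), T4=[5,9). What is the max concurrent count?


Check each time point for overlaps:
  t=5: 2 tasks active (T2, T4)
Max concurrent = 2


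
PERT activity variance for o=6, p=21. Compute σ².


σ² = ((p - o) / 6)² = (p - o)² / 36
= (21 - 6)² / 36
= 15² / 36
= 225 / 36
= 6.2500


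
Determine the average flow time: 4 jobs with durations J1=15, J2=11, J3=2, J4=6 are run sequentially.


Completion times:
  J1: completes at 15
  J2: completes at 26
  J3: completes at 28
  J4: completes at 34
Sum = 103
Average = 103/4
= 25.75


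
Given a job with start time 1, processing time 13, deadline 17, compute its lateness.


Completion = 1 + 13 = 14
Lateness = C - d = 14 - 17
= -3


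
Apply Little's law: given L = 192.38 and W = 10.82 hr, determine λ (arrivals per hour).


Little's law: L = λW → λ = L / W
= 192.38 / 10.82
= 17.78 per hour


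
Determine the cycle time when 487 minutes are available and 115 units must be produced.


Cycle time = available time / demand
= 487 / 115
= 4.23 min/unit


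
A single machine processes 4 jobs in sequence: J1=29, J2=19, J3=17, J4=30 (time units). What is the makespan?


Sequential makespan: sum all processing times
= 29 + 19 + 17 + 30
= 95 time units


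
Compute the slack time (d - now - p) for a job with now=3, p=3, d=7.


Slack = due - current_time - processing
= 7 - 3 - 3
= 1


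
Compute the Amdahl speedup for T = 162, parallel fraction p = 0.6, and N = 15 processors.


Amdahl's law: T_p = T × ((1-p) + p/N)
= 162 × ((1-0.6) + 0.6/15)
= 162 × (0.40 + 0.0400)
= 162 × 0.4400
= 71.28
Speedup = 162/71.28
= 2.27×


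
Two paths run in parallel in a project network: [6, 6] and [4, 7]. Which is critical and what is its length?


Path A: 6 + 6 = 12
Path B: 4 + 7 = 11
Critical path = longest = max(12, 11)
= 12 (Path A)


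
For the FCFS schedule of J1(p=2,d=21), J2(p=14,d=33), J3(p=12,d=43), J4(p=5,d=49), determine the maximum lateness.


Lateness per job (L = C - d):
  J1: C=2, d=21, L=-19
  J2: C=16, d=33, L=-17
  J3: C=28, d=43, L=-15
  J4: C=33, d=49, L=-16
Lmax = max(-19, -17, -15, -16)
= -15


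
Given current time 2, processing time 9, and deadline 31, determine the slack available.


Slack = due - current_time - processing
= 31 - 2 - 9
= 20


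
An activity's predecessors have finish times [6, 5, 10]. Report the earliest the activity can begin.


ES = max of all predecessor completion times
Predecessors: [6, 5, 10]
ES = max(6, 5, 10)
= 10


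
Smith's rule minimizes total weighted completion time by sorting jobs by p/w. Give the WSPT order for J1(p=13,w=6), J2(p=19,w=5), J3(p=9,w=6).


WSPT (Smith's rule): sort by p/w ascending
  J3: p/w = 9/6 = 1.500
  J1: p/w = 13/6 = 2.167
  J2: p/w = 19/5 = 3.800
Order: J3 → J1 → J2


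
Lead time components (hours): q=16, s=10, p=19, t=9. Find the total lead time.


Lead time = queue + setup + processing + transit
= 16 + 10 + 19 + 9
= 54 hours


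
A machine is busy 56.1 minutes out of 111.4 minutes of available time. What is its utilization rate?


Utilization = busy / total × 100
= 56.1 / 111.4 × 100
= 50.4%


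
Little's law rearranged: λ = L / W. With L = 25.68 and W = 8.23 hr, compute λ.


Little's law: L = λW → λ = L / W
= 25.68 / 8.23
= 3.12 per hour


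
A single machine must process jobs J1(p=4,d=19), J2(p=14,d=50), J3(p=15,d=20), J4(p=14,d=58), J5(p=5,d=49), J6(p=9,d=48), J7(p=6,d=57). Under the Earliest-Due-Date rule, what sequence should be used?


EDD: sort by earliest due date
  J1: d=19, p=4
  J3: d=20, p=15
  J6: d=48, p=9
  J5: d=49, p=5
  J2: d=50, p=14
  J7: d=57, p=6
  J4: d=58, p=14
Order: J1 → J3 → J6 → J5 → J2 → J7 → J4


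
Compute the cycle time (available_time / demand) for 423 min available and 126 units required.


Cycle time = available time / demand
= 423 / 126
= 3.36 min/unit


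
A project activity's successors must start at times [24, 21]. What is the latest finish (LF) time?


LF = min of all successor start times
Successors start at: [24, 21]
LF = min(24, 21)
= 21


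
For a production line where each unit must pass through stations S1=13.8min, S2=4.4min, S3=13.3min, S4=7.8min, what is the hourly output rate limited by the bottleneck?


Bottleneck = longest station time
Station times: [13.8, 4.4, 13.3, 7.8]
Max = 13.8 min
Rate = 60 / 13.8
= 4.35 units/hour (bottleneck: 13.8min)


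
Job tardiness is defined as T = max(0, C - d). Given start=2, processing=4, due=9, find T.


Completion = start + processing = 2 + 4 = 6
Tardiness = max(0, C - d) = max(0, 6 - 9)
= max(0, -3)
= 0


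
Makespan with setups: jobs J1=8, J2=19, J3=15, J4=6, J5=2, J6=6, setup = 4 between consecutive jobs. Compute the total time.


Makespan = Σ processing + (n-1) × setup
= (8 + 19 + 15 + 6 + 2 + 6) + (6-1)×4
= 56 + 20
= 76 time units


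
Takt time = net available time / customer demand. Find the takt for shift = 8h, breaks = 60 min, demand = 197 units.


Available = 8×60 - 60 = 420 min
Takt time = 420 / 197
= 2.13 min/unit


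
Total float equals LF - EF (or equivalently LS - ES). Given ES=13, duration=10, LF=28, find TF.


EF = ES + duration = 13 + 10 = 23
LS = LF - duration = 28 - 10 = 18
Total Float = LF - EF = 28 - 23
(or LS - ES = 18 - 13)
= 5


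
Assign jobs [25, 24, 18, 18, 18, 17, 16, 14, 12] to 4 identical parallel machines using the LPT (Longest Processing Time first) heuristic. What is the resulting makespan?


Jobs (LPT sorted): [25, 24, 18, 18, 18, 17, 16, 14, 12]
Machines: 4
  J=25 → Machine 1 (load: 0+25=25)
  J=24 → Machine 2 (load: 0+24=24)
  J=18 → Machine 3 (load: 0+18=18)
  J=18 → Machine 4 (load: 0+18=18)
  J=18 → Machine 3 (load: 18+18=36)
  J=17 → Machine 4 (load: 18+17=35)
  J=16 → Machine 2 (load: 24+16=40)
  J=14 → Machine 1 (load: 25+14=39)
  J=12 → Machine 4 (load: 35+12=47)
Machine loads: [39, 40, 36, 47]
Makespan = max = 47 time units


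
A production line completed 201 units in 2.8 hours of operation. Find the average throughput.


Throughput = units / time
= 201 / 2.8
= 71.8 units/hour


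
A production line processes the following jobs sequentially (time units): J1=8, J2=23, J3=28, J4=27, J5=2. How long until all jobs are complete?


Sequential makespan: sum all processing times
= 8 + 23 + 28 + 27 + 2
= 88 time units


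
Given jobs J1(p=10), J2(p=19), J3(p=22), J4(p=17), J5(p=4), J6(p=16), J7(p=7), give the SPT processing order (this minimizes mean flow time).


SPT: sort by shortest processing time
  J5: p=4
  J7: p=7
  J1: p=10
  J6: p=16
  J4: p=17
  J2: p=19
  J3: p=22
Order: J5 → J7 → J1 → J6 → J4 → J2 → J3


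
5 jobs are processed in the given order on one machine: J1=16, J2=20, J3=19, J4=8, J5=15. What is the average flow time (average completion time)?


Completion times:
  J1: completes at 16
  J2: completes at 36
  J3: completes at 55
  J4: completes at 63
  J5: completes at 78
Sum = 248
Average = 248/5
= 49.60


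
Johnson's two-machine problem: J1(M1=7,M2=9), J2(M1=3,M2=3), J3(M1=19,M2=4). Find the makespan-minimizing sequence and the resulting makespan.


Johnson's rule:
Group 1 (M1≤M2, sort by M1): ['J2', 'J1']
Group 2 (M1>M2, sort desc M2): ['J3']
Sequence: J2 → J1 → J3
Makespan calculation:
  J2: M1 done=3, M2 done=6
  J1: M1 done=10, M2 done=19
  J3: M1 done=29, M2 done=33
= Sequence: J2 → J1 → J3, Makespan: 33


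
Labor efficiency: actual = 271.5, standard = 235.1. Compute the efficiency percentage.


Efficiency = (actual / standard) × 100
= (271.5 / 235.1) × 100
= 115.5%


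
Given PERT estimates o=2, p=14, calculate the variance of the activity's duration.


σ² = ((p - o) / 6)² = (p - o)² / 36
= (14 - 2)² / 36
= 12² / 36
= 144 / 36
= 4.0000


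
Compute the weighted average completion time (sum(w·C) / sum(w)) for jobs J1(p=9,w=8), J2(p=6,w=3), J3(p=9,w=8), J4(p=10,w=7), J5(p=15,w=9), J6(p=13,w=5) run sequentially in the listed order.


Completion times:
  J1: C=9, w×C=8×9=72
  J2: C=15, w×C=3×15=45
  J3: C=24, w×C=8×24=192
  J4: C=34, w×C=7×34=238
  J5: C=49, w×C=9×49=441
  J6: C=62, w×C=5×62=310
Sum w×C = 1298
Sum w = 40
Weighted avg = 1298/40
= 32.45


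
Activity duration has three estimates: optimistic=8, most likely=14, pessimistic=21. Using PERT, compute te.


te = (o + 4m + p) / 6
= (8 + 4×14 + 21) / 6
= (8 + 56 + 21) / 6
= 85 / 6
= 14.17


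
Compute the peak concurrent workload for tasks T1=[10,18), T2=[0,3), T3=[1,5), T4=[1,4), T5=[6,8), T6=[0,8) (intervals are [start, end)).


Check each time point for overlaps:
  t=1: 4 tasks active (T2, T3, T4, T6)
Max concurrent = 4


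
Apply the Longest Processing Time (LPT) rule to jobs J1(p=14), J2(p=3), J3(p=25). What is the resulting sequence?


LPT: sort by longest processing time first
  J3: p=25
  J1: p=14
  J2: p=3
Order: J3 → J1 → J2


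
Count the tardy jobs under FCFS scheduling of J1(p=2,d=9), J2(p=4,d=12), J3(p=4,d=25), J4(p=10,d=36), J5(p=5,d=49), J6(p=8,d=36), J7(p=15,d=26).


Completion vs due date:
  J1: C=2, d=9 → on time
  J2: C=6, d=12 → on time
  J3: C=10, d=25 → on time
  J4: C=20, d=36 → on time
  J5: C=25, d=49 → on time
  J6: C=33, d=36 → on time
  J7: C=48, d=26 → TARDY
Tardy jobs: J7
Count = 1


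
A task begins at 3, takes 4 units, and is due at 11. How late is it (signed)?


Completion = 3 + 4 = 7
Lateness = C - d = 7 - 11
= -4


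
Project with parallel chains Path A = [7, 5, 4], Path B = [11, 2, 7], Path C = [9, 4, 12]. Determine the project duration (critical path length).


Path A: 7 + 5 + 4 = 16
Path B: 11 + 2 + 7 = 20
Path C: 9 + 4 + 12 = 25
Critical path = longest = max(16, 20, 25)
= 25 (Path C)


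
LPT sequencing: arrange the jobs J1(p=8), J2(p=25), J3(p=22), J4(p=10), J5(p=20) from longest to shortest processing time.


LPT: sort by longest processing time first
  J2: p=25
  J3: p=22
  J5: p=20
  J4: p=10
  J1: p=8
Order: J2 → J3 → J5 → J4 → J1


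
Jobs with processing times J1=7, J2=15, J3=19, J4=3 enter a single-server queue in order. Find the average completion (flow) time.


Completion times:
  J1: completes at 7
  J2: completes at 22
  J3: completes at 41
  J4: completes at 44
Sum = 114
Average = 114/4
= 28.50


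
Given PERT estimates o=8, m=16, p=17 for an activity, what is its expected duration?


te = (o + 4m + p) / 6
= (8 + 4×16 + 17) / 6
= (8 + 64 + 17) / 6
= 89 / 6
= 14.83


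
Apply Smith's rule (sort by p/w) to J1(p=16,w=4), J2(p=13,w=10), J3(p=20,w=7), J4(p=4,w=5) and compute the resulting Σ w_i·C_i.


WSPT order (by p/w): J4 → J2 → J3 → J1
  J4: C=4, w·C=5×4=20
  J2: C=17, w·C=10×17=170
  J3: C=37, w·C=7×37=259
  J1: C=53, w·C=4×53=212
Σ w·C = 661
= 661


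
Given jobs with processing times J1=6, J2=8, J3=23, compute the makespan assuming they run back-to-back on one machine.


Sequential makespan: sum all processing times
= 6 + 8 + 23
= 37 time units


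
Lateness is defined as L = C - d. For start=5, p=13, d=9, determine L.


Completion = 5 + 13 = 18
Lateness = C - d = 18 - 9
= 9


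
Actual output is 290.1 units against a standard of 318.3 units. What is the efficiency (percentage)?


Efficiency = (actual / standard) × 100
= (290.1 / 318.3) × 100
= 91.1%


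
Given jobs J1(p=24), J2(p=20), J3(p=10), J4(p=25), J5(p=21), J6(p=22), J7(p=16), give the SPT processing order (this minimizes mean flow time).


SPT: sort by shortest processing time
  J3: p=10
  J7: p=16
  J2: p=20
  J5: p=21
  J6: p=22
  J1: p=24
  J4: p=25
Order: J3 → J7 → J2 → J5 → J6 → J1 → J4


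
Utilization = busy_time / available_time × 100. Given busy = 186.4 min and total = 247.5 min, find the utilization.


Utilization = busy / total × 100
= 186.4 / 247.5 × 100
= 75.3%


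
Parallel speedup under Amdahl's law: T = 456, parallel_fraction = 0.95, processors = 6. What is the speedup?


Amdahl's law: T_p = T × ((1-p) + p/N)
= 456 × ((1-0.95) + 0.95/6)
= 456 × (0.05 + 0.1583)
= 456 × 0.2083
= 95.00
Speedup = 456/95.00
= 4.80×


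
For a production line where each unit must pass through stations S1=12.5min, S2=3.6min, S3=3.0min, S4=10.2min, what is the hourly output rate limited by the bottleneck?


Bottleneck = longest station time
Station times: [12.5, 3.6, 3.0, 10.2]
Max = 12.5 min
Rate = 60 / 12.5
= 4.80 units/hour (bottleneck: 12.5min)


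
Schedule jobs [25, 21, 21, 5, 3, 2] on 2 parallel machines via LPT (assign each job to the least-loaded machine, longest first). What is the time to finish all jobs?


Jobs (LPT sorted): [25, 21, 21, 5, 3, 2]
Machines: 2
  J=25 → Machine 1 (load: 0+25=25)
  J=21 → Machine 2 (load: 0+21=21)
  J=21 → Machine 2 (load: 21+21=42)
  J=5 → Machine 1 (load: 25+5=30)
  J=3 → Machine 1 (load: 30+3=33)
  J=2 → Machine 1 (load: 33+2=35)
Machine loads: [35, 42]
Makespan = max = 42 time units


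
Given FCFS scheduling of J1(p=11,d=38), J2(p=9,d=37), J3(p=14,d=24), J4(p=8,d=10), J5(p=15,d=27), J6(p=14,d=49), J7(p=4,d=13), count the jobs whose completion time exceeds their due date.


Completion vs due date:
  J1: C=11, d=38 → on time
  J2: C=20, d=37 → on time
  J3: C=34, d=24 → TARDY
  J4: C=42, d=10 → TARDY
  J5: C=57, d=27 → TARDY
  J6: C=71, d=49 → TARDY
  J7: C=75, d=13 → TARDY
Tardy jobs: J3, J4, J5, J6, J7
Count = 5


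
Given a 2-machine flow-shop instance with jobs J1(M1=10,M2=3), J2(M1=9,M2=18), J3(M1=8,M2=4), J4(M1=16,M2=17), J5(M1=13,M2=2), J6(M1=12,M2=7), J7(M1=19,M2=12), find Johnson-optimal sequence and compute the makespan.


Johnson's rule:
Group 1 (M1≤M2, sort by M1): ['J2', 'J4']
Group 2 (M1>M2, sort desc M2): ['J7', 'J6', 'J3', 'J1', 'J5']
Sequence: J2 → J4 → J7 → J6 → J3 → J1 → J5
Makespan calculation:
  J2: M1 done=9, M2 done=27
  J4: M1 done=25, M2 done=44
  J7: M1 done=44, M2 done=56
  J6: M1 done=56, M2 done=63
  J3: M1 done=64, M2 done=68
  J1: M1 done=74, M2 done=77
  J5: M1 done=87, M2 done=89
= Sequence: J2 → J4 → J7 → J6 → J3 → J1 → J5, Makespan: 89


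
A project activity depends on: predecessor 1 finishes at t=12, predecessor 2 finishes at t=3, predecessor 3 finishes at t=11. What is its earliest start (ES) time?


ES = max of all predecessor completion times
Predecessors: [12, 3, 11]
ES = max(12, 3, 11)
= 12


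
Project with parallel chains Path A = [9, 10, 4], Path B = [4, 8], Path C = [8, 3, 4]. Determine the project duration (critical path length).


Path A: 9 + 10 + 4 = 23
Path B: 4 + 8 = 12
Path C: 8 + 3 + 4 = 15
Critical path = longest = max(23, 12, 15)
= 23 (Path A)


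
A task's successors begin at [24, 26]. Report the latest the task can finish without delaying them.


LF = min of all successor start times
Successors start at: [24, 26]
LF = min(24, 26)
= 24


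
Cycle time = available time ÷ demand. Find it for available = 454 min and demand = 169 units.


Cycle time = available time / demand
= 454 / 169
= 2.69 min/unit


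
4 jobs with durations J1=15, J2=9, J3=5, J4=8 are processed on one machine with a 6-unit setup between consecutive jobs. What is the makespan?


Makespan = Σ processing + (n-1) × setup
= (15 + 9 + 5 + 8) + (4-1)×6
= 37 + 18
= 55 time units


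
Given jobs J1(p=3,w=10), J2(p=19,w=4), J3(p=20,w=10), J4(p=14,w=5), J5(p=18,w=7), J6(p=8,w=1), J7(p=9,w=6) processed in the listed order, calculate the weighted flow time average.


Completion times:
  J1: C=3, w×C=10×3=30
  J2: C=22, w×C=4×22=88
  J3: C=42, w×C=10×42=420
  J4: C=56, w×C=5×56=280
  J5: C=74, w×C=7×74=518
  J6: C=82, w×C=1×82=82
  J7: C=91, w×C=6×91=546
Sum w×C = 1964
Sum w = 43
Weighted avg = 1964/43
= 45.67


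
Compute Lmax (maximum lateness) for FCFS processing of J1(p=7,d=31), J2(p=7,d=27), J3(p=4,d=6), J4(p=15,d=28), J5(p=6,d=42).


Lateness per job (L = C - d):
  J1: C=7, d=31, L=-24
  J2: C=14, d=27, L=-13
  J3: C=18, d=6, L=12
  J4: C=33, d=28, L=5
  J5: C=39, d=42, L=-3
Lmax = max(-24, -13, 12, 5, -3)
= 12


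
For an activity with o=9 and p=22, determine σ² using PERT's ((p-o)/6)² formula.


σ² = ((p - o) / 6)² = (p - o)² / 36
= (22 - 9)² / 36
= 13² / 36
= 169 / 36
= 4.6944


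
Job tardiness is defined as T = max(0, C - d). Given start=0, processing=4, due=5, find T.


Completion = start + processing = 0 + 4 = 4
Tardiness = max(0, C - d) = max(0, 4 - 5)
= max(0, -1)
= 0


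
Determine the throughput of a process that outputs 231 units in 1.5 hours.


Throughput = units / time
= 231 / 1.5
= 154.0 units/hour


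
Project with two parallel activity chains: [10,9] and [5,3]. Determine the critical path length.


Path A: 10 + 9 = 19
Path B: 5 + 3 = 8
Critical path = longest = max(19, 8)
= 19 (Path A)


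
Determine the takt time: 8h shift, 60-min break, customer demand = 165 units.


Available = 8×60 - 60 = 420 min
Takt time = 420 / 165
= 2.55 min/unit


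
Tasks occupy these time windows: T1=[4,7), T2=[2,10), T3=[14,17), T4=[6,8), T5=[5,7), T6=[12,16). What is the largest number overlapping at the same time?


Check each time point for overlaps:
  t=6: 4 tasks active (T1, T2, T4, T5)
Max concurrent = 4


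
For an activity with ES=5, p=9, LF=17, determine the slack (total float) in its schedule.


EF = ES + duration = 5 + 9 = 14
LS = LF - duration = 17 - 9 = 8
Total Float = LF - EF = 17 - 14
(or LS - ES = 8 - 5)
= 3


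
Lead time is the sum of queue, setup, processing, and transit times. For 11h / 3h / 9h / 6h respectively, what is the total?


Lead time = queue + setup + processing + transit
= 11 + 3 + 9 + 6
= 29 hours


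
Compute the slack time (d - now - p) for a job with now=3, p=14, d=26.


Slack = due - current_time - processing
= 26 - 3 - 14
= 9


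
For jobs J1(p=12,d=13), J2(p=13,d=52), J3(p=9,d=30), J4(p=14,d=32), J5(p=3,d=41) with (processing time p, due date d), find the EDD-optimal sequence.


EDD: sort by earliest due date
  J1: d=13, p=12
  J3: d=30, p=9
  J4: d=32, p=14
  J5: d=41, p=3
  J2: d=52, p=13
Order: J1 → J3 → J4 → J5 → J2


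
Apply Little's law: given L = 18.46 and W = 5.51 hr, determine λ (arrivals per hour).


Little's law: L = λW → λ = L / W
= 18.46 / 5.51
= 3.35 per hour


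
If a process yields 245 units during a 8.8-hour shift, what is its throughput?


Throughput = units / time
= 245 / 8.8
= 27.8 units/hour


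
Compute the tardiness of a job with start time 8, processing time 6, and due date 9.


Completion = start + processing = 8 + 6 = 14
Tardiness = max(0, C - d) = max(0, 14 - 9)
= max(0, 5)
= 5


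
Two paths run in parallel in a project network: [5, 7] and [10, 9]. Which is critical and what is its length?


Path A: 5 + 7 = 12
Path B: 10 + 9 = 19
Critical path = longest = max(12, 19)
= 19 (Path B)


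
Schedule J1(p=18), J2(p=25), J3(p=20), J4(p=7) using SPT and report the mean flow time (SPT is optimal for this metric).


SPT order: J4 → J1 → J3 → J2
Completion times:
  J4: C=7
  J1: C=25
  J3: C=45
  J2: C=70
Sum = 147, n = 4
Mean flow = 147/4
= 36.75


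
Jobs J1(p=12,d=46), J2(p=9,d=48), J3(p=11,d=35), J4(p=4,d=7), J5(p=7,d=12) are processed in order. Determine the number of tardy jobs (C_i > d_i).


Completion vs due date:
  J1: C=12, d=46 → on time
  J2: C=21, d=48 → on time
  J3: C=32, d=35 → on time
  J4: C=36, d=7 → TARDY
  J5: C=43, d=12 → TARDY
Tardy jobs: J4, J5
Count = 2
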